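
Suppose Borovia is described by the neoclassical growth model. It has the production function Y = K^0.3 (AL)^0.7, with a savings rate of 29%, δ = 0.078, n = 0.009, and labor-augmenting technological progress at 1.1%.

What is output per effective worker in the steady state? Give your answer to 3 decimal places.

Steady state requires s·f(k) = (n + g + δ)·k, i.e. s·k^α = (n + g + δ)·k.
Dividing both sides by k: k^(1−α) = s / (n + g + δ).
k^0.7 = 0.29 / (0.009 + 0.011 + 0.078) = 0.29 / 0.098 = 2.9592
k* = 2.9592^(1/0.7) ≈ 4.7109
y* = (k*)^α = 4.7109^0.3 ≈ 1.5920

y* ≈ 1.592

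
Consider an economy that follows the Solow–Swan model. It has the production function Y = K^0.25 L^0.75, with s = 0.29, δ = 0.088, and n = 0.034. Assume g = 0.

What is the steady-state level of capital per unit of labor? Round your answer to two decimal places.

k* = 3.17

At the steady state, Δk = 0, so s·k^α = (n + δ)·k.
Rearranging, k^(1−α) = s / (n + δ).
k^0.75 = 0.29 / (0.034 + 0.088) = 0.29 / 0.122 = 2.3770
k* = 2.3770^(1/0.75) ≈ 3.1723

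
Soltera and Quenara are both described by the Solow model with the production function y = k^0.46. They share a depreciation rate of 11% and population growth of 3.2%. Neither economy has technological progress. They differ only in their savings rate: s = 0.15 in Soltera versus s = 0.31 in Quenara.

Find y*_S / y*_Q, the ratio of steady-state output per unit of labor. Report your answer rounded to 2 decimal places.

Steady-state y* = [s/(n + δ)]^(α/(1−α)), so the ratio is [ (s_S/(n + δ)_S) / (s_Q/(n + δ)_Q) ]^0.8519.
s_S/(n + δ)_S = 0.15/0.142 = 1.0563; s_Q/(n + δ)_Q = 0.31/0.142 = 2.1831.
Ratio = (1.0563/2.1831)^0.8519 = 0.4839^0.8519 ≈ 0.5388

ratio ≈ 0.54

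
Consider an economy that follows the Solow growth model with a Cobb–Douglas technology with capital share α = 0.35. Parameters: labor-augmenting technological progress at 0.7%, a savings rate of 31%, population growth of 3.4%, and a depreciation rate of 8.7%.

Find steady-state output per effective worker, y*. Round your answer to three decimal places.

y* ≈ 1.610

At the steady state, Δk = 0, so s·k^α = (n + g + δ)·k.
Rearranging, k^(1−α) = s / (n + g + δ).
k^0.65 = 0.31 / (0.034 + 0.007 + 0.087) = 0.31 / 0.128 = 2.4219
k* = 2.4219^(1/0.65) ≈ 3.8995
y* = (k*)^α = 3.8995^0.35 ≈ 1.6101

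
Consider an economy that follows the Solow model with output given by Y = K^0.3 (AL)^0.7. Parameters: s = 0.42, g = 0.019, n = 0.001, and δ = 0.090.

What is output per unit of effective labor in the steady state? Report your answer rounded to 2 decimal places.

Steady state requires s·f(k) = (n + g + δ)·k, i.e. s·k^α = (n + g + δ)·k.
Dividing both sides by k: k^(1−α) = s / (n + g + δ).
k^0.7 = 0.42 / (0.001 + 0.019 + 0.090) = 0.42 / 0.110 = 3.8182
k* = 3.8182^(1/0.7) ≈ 6.7800
y* = (k*)^α = 6.7800^0.3 ≈ 1.7757

y* ≈ 1.78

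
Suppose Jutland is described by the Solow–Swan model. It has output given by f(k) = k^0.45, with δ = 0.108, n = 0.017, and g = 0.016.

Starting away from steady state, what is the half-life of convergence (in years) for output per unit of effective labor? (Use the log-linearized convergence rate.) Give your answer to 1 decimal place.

t_½ ≈ 8.9 years

Near the steady state the convergence rate is λ = (1 − α)(n + g + δ).
λ = (1 − 0.45) × 0.141 = 0.55 × 0.141 = 0.07755
Half-life = ln 2 / λ = 0.6931 / 0.07755 ≈ 8.94 years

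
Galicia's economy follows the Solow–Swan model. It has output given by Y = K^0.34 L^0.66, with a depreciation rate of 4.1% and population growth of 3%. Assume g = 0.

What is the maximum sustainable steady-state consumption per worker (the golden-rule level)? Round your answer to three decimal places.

At the golden rule, f'(k) = n + δ, so α·k^(α−1) = n + δ and k_gold = (α/(n + δ))^(1/(1−α)).
k_gold = (0.34/0.071)^(1/0.66) = 4.7887^1.5152 ≈ 10.7316
c_gold = f(k_gold) − (n + δ)·k_gold = 2.2409 − 0.071×10.7316 ≈ 1.4790

c_gold ≈ 1.479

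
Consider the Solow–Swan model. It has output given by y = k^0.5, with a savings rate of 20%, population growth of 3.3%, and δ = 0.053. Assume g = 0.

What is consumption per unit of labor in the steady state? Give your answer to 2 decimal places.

At the steady state, Δk = 0, so s·k^α = (n + δ)·k.
Rearranging, k^(1−α) = s / (n + δ).
k^0.5 = 0.20 / (0.033 + 0.053) = 0.20 / 0.086 = 2.3256
k* = 2.3256^(1/0.5) ≈ 5.4084
y* = (k*)^α = 5.4084^0.5 ≈ 2.3256
c* = (1 − s)·y* = (1 − 0.20) × 2.3256 ≈ 1.8605

c* = 1.86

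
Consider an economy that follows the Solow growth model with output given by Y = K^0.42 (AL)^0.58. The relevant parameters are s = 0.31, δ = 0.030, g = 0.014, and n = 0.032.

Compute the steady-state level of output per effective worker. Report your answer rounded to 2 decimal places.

In steady state, investment equals break-even investment: s·k^α = (n + g + δ)·k.
Rearranging, k^(1−α) = s / (n + g + δ).
k^0.58 = 0.31 / (0.032 + 0.014 + 0.030) = 0.31 / 0.076 = 4.0789
k* = 4.0789^(1/0.58) ≈ 11.2891
y* = (k*)^α = 11.2891^0.42 ≈ 2.7677

y* ≈ 2.77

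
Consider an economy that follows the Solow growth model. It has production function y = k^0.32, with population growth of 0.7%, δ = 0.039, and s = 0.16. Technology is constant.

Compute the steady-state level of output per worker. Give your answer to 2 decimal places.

y* = 1.80

In steady state, investment equals break-even investment: s·k^α = (n + δ)·k.
Dividing both sides by k: k^(1−α) = s / (n + δ).
k^0.68 = 0.16 / (0.007 + 0.039) = 0.16 / 0.046 = 3.4783
k* = 3.4783^(1/0.68) ≈ 6.2536
y* = (k*)^α = 6.2536^0.32 ≈ 1.7979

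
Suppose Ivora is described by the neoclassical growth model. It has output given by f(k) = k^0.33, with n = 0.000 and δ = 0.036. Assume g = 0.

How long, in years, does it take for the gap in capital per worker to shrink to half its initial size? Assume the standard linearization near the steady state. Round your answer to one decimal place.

Near the steady state the convergence rate is λ = (1 − α)(n + δ).
λ = (1 − 0.33) × 0.036 = 0.67 × 0.036 = 0.02412
Half-life = ln 2 / λ = 0.6931 / 0.02412 ≈ 28.74 years

about 28.7 years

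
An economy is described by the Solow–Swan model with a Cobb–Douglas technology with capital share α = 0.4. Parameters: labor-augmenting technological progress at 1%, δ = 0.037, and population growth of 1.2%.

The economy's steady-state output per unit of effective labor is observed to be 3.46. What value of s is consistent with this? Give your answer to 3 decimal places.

s ≈ 0.380

In steady state, investment equals break-even investment: s·k^α = (n + g + δ)·k.
Since y* = [s/(n + g + δ)]^(α/(1−α)), we have s/(n + g + δ) = (y*)^((1−α)/α) = 3.46^1.5 = 6.4360.
Therefore s = 6.4360 × (n + g + δ) = 6.4360 × 0.059 = 0.3797.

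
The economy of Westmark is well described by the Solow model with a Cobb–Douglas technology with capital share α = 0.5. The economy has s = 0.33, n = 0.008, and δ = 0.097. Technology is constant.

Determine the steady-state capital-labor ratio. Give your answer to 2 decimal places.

At the steady state, Δk = 0, so s·k^α = (n + δ)·k.
Dividing both sides by k: k^(1−α) = s / (n + δ).
k^0.5 = 0.33 / (0.008 + 0.097) = 0.33 / 0.105 = 3.1429
k* = 3.1429^(1/0.5) ≈ 9.8778

k* ≈ 9.88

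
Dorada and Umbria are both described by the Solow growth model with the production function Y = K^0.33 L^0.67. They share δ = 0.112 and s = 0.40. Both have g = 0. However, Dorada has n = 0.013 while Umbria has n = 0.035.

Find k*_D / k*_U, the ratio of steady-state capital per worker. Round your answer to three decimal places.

Steady-state k* = [s/(n + δ)]^(1/(1−α)), so the ratio is [ (s_D/(n + δ)_D) / (s_U/(n + δ)_U) ]^1.4925.
s_D/(n + δ)_D = 0.40/0.125 = 3.2000; s_U/(n + δ)_U = 0.40/0.147 = 2.7211.
Ratio = (3.2000/2.7211)^1.4925 = 1.1760^1.4925 ≈ 1.2737

k*_D / k*_U ≈ 1.274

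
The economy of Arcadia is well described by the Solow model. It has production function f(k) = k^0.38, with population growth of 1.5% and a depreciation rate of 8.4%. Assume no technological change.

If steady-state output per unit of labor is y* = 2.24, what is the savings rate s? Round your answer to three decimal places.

In steady state, investment equals break-even investment: s·k^α = (n + δ)·k.
Since y* = [s/(n + δ)]^(α/(1−α)), we have s/(n + δ) = (y*)^((1−α)/α) = 2.24^1.6316 = 3.7279.
Therefore s = 3.7279 × (n + δ) = 3.7279 × 0.099 = 0.3691.

s ≈ 0.369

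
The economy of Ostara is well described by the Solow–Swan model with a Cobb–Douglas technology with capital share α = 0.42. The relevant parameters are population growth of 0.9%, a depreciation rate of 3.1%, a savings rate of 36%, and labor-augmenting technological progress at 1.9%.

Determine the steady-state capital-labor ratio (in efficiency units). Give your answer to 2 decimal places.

k* = 22.61

At the steady state, Δk = 0, so s·k^α = (n + g + δ)·k.
Dividing both sides by k: k^(1−α) = s / (n + g + δ).
k^0.58 = 0.36 / (0.009 + 0.019 + 0.031) = 0.36 / 0.059 = 6.1017
k* = 6.1017^(1/0.58) ≈ 22.6061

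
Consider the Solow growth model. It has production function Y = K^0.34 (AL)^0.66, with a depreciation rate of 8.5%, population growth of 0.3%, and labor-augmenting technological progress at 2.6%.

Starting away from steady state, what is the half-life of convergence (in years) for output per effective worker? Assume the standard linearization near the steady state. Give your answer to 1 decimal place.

t_½ ≈ 9.2 years

Near the steady state the convergence rate is λ = (1 − α)(n + g + δ).
λ = (1 − 0.34) × 0.114 = 0.66 × 0.114 = 0.07524
Half-life = ln 2 / λ = 0.6931 / 0.07524 ≈ 9.21 years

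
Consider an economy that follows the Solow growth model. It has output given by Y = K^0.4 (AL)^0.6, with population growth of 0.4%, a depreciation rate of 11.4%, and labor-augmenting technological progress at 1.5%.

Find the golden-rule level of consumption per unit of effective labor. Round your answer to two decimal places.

At the golden rule, f'(k) = n + g + δ, so α·k^(α−1) = n + g + δ and k_gold = (α/(n + g + δ))^(1/(1−α)).
k_gold = (0.4/0.133)^(1/0.6) = 3.0075^1.6667 ≈ 6.2665
c_gold = f(k_gold) − (n + g + δ)·k_gold = 2.0836 − 0.133×6.2665 ≈ 1.2502

c_gold ≈ 1.25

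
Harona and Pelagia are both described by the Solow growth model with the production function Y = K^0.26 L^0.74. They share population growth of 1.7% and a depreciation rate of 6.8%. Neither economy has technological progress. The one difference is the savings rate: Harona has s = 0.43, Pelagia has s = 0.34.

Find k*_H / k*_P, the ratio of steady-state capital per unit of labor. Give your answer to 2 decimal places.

k*_H / k*_P ≈ 1.37

Steady-state k* = [s/(n + δ)]^(1/(1−α)), so the ratio is [ (s_H/(n + δ)_H) / (s_P/(n + δ)_P) ]^1.3514.
s_H/(n + δ)_H = 0.43/0.085 = 5.0588; s_P/(n + δ)_P = 0.34/0.085 = 4.0000.
Ratio = (5.0588/4.0000)^1.3514 = 1.2647^1.3514 ≈ 1.3735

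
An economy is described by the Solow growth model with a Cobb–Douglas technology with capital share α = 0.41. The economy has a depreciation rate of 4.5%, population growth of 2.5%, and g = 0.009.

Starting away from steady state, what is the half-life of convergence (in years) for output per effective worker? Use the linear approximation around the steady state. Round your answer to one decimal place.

Near the steady state the convergence rate is λ = (1 − α)(n + g + δ).
λ = (1 − 0.41) × 0.079 = 0.59 × 0.079 = 0.04661
Half-life = ln 2 / λ = 0.6931 / 0.04661 ≈ 14.87 years

t_½ ≈ 14.9 years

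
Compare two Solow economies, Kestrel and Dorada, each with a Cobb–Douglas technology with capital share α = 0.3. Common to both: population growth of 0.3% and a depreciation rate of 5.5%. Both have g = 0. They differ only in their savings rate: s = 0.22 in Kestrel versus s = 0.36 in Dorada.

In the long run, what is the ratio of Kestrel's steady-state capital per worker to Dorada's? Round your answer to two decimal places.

Steady-state k* = [s/(n + δ)]^(1/(1−α)), so the ratio is [ (s_K/(n + δ)_K) / (s_D/(n + δ)_D) ]^1.4286.
s_K/(n + δ)_K = 0.22/0.058 = 3.7931; s_D/(n + δ)_D = 0.36/0.058 = 6.2069.
Ratio = (3.7931/6.2069)^1.4286 = 0.6111^1.4286 ≈ 0.4948

ratio ≈ 0.49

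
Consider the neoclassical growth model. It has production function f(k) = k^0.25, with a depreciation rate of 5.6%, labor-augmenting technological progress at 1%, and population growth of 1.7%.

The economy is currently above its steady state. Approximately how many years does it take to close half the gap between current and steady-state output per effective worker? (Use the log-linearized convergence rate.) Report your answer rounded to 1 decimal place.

t_½ ≈ 11.1 years

Near the steady state the convergence rate is λ = (1 − α)(n + g + δ).
λ = (1 − 0.25) × 0.083 = 0.75 × 0.083 = 0.06225
Half-life = ln 2 / λ = 0.6931 / 0.06225 ≈ 11.13 years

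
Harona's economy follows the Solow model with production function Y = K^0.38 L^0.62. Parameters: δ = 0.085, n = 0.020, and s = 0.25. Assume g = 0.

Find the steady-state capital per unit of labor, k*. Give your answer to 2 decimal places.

k* ≈ 4.05

In steady state, investment equals break-even investment: s·k^α = (n + δ)·k.
Dividing both sides by k: k^(1−α) = s / (n + δ).
k^0.62 = 0.25 / (0.020 + 0.085) = 0.25 / 0.105 = 2.3810
k* = 2.3810^(1/0.62) ≈ 4.0521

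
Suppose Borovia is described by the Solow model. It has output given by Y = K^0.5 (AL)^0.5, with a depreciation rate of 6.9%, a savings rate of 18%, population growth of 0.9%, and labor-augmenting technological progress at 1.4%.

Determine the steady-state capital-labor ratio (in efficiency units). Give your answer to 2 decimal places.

k* = 3.83

In steady state, investment equals break-even investment: s·k^α = (n + g + δ)·k.
Dividing both sides by k: k^(1−α) = s / (n + g + δ).
k^0.5 = 0.18 / (0.009 + 0.014 + 0.069) = 0.18 / 0.092 = 1.9565
k* = 1.9565^(1/0.5) ≈ 3.8279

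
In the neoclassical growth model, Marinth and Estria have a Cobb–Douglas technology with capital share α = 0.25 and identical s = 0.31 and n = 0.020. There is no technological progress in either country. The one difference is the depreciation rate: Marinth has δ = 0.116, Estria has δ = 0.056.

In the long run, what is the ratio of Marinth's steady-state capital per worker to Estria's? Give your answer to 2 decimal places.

k*_M / k*_E ≈ 0.46

Steady-state k* = [s/(n + δ)]^(1/(1−α)), so the ratio is [ (s_M/(n + δ)_M) / (s_E/(n + δ)_E) ]^1.3333.
s_M/(n + δ)_M = 0.31/0.136 = 2.2794; s_E/(n + δ)_E = 0.31/0.076 = 4.0789.
Ratio = (2.2794/4.0789)^1.3333 = 0.5588^1.3333 ≈ 0.4603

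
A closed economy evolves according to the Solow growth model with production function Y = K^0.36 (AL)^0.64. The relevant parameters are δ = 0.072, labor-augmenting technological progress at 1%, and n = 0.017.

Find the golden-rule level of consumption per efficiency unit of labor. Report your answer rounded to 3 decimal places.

At the golden rule, f'(k) = n + g + δ, so α·k^(α−1) = n + g + δ and k_gold = (α/(n + g + δ))^(1/(1−α)).
k_gold = (0.36/0.099)^(1/0.64) = 3.6364^1.5625 ≈ 7.5171
c_gold = f(k_gold) − (n + g + δ)·k_gold = 2.0672 − 0.099×7.5171 ≈ 1.3230

c_gold ≈ 1.323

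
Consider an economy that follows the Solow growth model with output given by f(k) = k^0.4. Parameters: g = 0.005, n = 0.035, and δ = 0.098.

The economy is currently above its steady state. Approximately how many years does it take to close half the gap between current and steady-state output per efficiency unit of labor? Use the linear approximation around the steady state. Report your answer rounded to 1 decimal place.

about 8.4 years

Near the steady state the convergence rate is λ = (1 − α)(n + g + δ).
λ = (1 − 0.4) × 0.138 = 0.6 × 0.138 = 0.0828
Half-life = ln 2 / λ = 0.6931 / 0.0828 ≈ 8.37 years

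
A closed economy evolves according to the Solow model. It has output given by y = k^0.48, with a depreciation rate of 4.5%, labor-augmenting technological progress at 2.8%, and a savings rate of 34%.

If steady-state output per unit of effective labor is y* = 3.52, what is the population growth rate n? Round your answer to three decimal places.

Steady state requires s·f(k) = (n + g + δ)·k, i.e. s·k^α = (n + g + δ)·k.
Since y* = [s/(n + g + δ)]^(α/(1−α)), we have s/(n + g + δ) = (y*)^((1−α)/α) = 3.52^1.0833 = 3.9090.
Therefore n + g + δ = s / 3.9090 = 0.34 / 3.9090 = 0.0870, so n = 0.0870 − 0.073 = 0.0140.

n ≈ 0.014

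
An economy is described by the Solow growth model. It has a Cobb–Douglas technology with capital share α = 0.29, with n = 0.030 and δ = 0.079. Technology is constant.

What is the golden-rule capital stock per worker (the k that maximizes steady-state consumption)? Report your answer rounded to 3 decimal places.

The golden rule sets f'(k) = n + δ, i.e. α·k^(α−1) = n + δ.
So k^(1−α) = α / (n + δ) = 0.29 / 0.109 = 2.6606.
k_gold = 2.6606^(1/0.71) ≈ 3.9679

k_gold ≈ 3.968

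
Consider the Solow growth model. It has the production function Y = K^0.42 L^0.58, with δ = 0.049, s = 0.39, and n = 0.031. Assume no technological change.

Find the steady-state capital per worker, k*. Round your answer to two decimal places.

k* ≈ 15.35

At the steady state, Δk = 0, so s·k^α = (n + δ)·k.
Rearranging, k^(1−α) = s / (n + δ).
k^0.58 = 0.39 / (0.031 + 0.049) = 0.39 / 0.080 = 4.8750
k* = 4.8750^(1/0.58) ≈ 15.3519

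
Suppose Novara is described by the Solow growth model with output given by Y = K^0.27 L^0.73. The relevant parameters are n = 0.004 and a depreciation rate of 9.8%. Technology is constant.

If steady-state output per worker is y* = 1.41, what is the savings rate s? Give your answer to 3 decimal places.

s ≈ 0.258

Steady state requires s·f(k) = (n + δ)·k, i.e. s·k^α = (n + δ)·k.
Since y* = [s/(n + δ)]^(α/(1−α)), we have s/(n + δ) = (y*)^((1−α)/α) = 1.41^2.7037 = 2.5319.
Therefore s = 2.5319 × (n + δ) = 2.5319 × 0.102 = 0.2583.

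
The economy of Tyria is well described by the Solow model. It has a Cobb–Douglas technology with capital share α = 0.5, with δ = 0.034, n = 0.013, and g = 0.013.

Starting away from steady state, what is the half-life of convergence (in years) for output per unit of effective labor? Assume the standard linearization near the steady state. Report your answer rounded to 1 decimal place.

t_½ ≈ 23.1 years

Near the steady state the convergence rate is λ = (1 − α)(n + g + δ).
λ = (1 − 0.5) × 0.060 = 0.5 × 0.060 = 0.0300
Half-life = ln 2 / λ = 0.6931 / 0.0300 ≈ 23.10 years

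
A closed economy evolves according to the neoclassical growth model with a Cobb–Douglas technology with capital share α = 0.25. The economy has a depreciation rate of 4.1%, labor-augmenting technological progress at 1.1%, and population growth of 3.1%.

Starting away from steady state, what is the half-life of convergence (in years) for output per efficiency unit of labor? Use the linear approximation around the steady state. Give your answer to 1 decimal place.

Near the steady state the convergence rate is λ = (1 − α)(n + g + δ).
λ = (1 − 0.25) × 0.083 = 0.75 × 0.083 = 0.06225
Half-life = ln 2 / λ = 0.6931 / 0.06225 ≈ 11.13 years

t_½ ≈ 11.1 years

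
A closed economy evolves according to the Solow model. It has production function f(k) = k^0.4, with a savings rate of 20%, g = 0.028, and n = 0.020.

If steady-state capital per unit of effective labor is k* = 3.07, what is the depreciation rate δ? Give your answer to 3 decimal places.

In steady state, investment equals break-even investment: s·k^α = (n + g + δ)·k.
So s / (n + g + δ) = (k*)^(1−α) = 3.07^0.6 = 1.9601.
Therefore n + g + δ = s / 1.9601 = 0.20 / 1.9601 = 0.1020, so δ = 0.1020 − 0.048 = 0.0540.

δ ≈ 0.054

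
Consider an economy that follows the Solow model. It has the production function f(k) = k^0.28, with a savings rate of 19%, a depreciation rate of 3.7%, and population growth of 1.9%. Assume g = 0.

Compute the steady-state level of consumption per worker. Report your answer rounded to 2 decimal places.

In steady state, investment equals break-even investment: s·k^α = (n + δ)·k.
Dividing both sides by k: k^(1−α) = s / (n + δ).
k^0.72 = 0.19 / (0.019 + 0.037) = 0.19 / 0.056 = 3.3929
k* = 3.3929^(1/0.72) ≈ 5.4564
y* = (k*)^α = 5.4564^0.28 ≈ 1.6082
c* = (1 − s)·y* = (1 − 0.19) × 1.6082 ≈ 1.3026

c* = 1.30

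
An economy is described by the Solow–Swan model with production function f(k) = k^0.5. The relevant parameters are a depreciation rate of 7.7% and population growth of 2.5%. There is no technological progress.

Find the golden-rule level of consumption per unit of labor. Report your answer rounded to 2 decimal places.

c_gold ≈ 2.45

At the golden rule, f'(k) = n + δ, so α·k^(α−1) = n + δ and k_gold = (α/(n + δ))^(1/(1−α)).
k_gold = (0.5/0.102)^(1/0.5) = 4.9020^2 ≈ 24.0296
c_gold = f(k_gold) − (n + δ)·k_gold = 4.9020 − 0.102×24.0296 ≈ 2.4510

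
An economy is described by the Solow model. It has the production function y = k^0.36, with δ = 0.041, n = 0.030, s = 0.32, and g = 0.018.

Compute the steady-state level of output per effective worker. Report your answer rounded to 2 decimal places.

In steady state, investment equals break-even investment: s·k^α = (n + g + δ)·k.
Rearranging, k^(1−α) = s / (n + g + δ).
k^0.64 = 0.32 / (0.030 + 0.018 + 0.041) = 0.32 / 0.089 = 3.5955
k* = 3.5955^(1/0.64) ≈ 7.3854
y* = (k*)^α = 7.3854^0.36 ≈ 2.0541

y* = 2.05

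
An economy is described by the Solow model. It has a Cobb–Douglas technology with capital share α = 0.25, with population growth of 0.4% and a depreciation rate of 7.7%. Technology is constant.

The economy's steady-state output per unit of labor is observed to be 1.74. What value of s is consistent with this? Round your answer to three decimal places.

s ≈ 0.427

Steady state requires s·f(k) = (n + δ)·k, i.e. s·k^α = (n + δ)·k.
Since y* = [s/(n + δ)]^(α/(1−α)), we have s/(n + δ) = (y*)^((1−α)/α) = 1.74^3 = 5.2680.
Therefore s = 5.2680 × (n + δ) = 5.2680 × 0.081 = 0.4267.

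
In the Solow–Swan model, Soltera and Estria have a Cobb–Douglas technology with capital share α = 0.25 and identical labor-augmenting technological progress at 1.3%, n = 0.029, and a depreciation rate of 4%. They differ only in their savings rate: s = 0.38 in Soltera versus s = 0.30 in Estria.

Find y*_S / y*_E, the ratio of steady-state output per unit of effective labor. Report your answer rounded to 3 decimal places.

Steady-state y* = [s/(n + g + δ)]^(α/(1−α)), so the ratio is [ (s_S/(n + g + δ)_S) / (s_E/(n + g + δ)_E) ]^0.3333.
s_S/(n + g + δ)_S = 0.38/0.082 = 4.6341; s_E/(n + g + δ)_E = 0.30/0.082 = 3.6585.
Ratio = (4.6341/3.6585)^0.3333 = 1.2667^0.3333 ≈ 1.0820

ratio ≈ 1.082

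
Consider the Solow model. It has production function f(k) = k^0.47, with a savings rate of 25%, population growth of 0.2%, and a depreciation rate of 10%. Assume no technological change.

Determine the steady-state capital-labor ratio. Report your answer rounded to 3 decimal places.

k* = 5.428

In steady state, investment equals break-even investment: s·k^α = (n + δ)·k.
Dividing both sides by k: k^(1−α) = s / (n + δ).
k^0.53 = 0.25 / (0.002 + 0.100) = 0.25 / 0.102 = 2.4510
k* = 2.4510^(1/0.53) ≈ 5.4276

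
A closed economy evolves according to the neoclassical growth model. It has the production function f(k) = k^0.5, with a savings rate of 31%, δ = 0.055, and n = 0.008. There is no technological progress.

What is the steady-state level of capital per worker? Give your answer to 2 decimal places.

k* = 24.21

At the steady state, Δk = 0, so s·k^α = (n + δ)·k.
Rearranging, k^(1−α) = s / (n + δ).
k^0.5 = 0.31 / (0.008 + 0.055) = 0.31 / 0.063 = 4.9206
k* = 4.9206^(1/0.5) ≈ 24.2123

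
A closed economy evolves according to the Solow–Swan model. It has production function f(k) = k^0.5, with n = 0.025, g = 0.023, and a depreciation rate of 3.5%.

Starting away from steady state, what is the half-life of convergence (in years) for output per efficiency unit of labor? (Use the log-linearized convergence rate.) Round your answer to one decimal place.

about 16.7 years

Near the steady state the convergence rate is λ = (1 − α)(n + g + δ).
λ = (1 − 0.5) × 0.083 = 0.5 × 0.083 = 0.0415
Half-life = ln 2 / λ = 0.6931 / 0.0415 ≈ 16.70 years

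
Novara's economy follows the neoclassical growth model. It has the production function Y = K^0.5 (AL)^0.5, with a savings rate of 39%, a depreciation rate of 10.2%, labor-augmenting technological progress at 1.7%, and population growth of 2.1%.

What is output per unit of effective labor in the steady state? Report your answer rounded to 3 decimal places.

At the steady state, Δk = 0, so s·k^α = (n + g + δ)·k.
Dividing both sides by k: k^(1−α) = s / (n + g + δ).
k^0.5 = 0.39 / (0.021 + 0.017 + 0.102) = 0.39 / 0.140 = 2.7857
k* = 2.7857^(1/0.5) ≈ 7.7601
y* = (k*)^α = 7.7601^0.5 ≈ 2.7857

y* ≈ 2.786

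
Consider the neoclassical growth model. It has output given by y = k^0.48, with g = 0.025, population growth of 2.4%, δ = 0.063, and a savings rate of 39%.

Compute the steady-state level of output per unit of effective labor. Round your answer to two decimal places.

y* = 3.16

At the steady state, Δk = 0, so s·k^α = (n + g + δ)·k.
Rearranging, k^(1−α) = s / (n + g + δ).
k^0.52 = 0.39 / (0.024 + 0.025 + 0.063) = 0.39 / 0.112 = 3.4821
k* = 3.4821^(1/0.52) ≈ 11.0155
y* = (k*)^α = 11.0155^0.48 ≈ 3.1635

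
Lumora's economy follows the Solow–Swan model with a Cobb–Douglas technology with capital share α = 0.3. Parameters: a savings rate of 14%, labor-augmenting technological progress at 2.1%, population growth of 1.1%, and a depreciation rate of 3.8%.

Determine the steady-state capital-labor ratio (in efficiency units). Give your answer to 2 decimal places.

k* = 2.69

At the steady state, Δk = 0, so s·k^α = (n + g + δ)·k.
Dividing both sides by k: k^(1−α) = s / (n + g + δ).
k^0.7 = 0.14 / (0.011 + 0.021 + 0.038) = 0.14 / 0.070 = 2.0000
k* = 2.0000^(1/0.7) ≈ 2.6918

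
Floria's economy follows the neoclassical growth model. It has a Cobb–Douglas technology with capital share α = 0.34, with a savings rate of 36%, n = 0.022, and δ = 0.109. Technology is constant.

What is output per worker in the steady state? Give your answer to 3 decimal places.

At the steady state, Δk = 0, so s·k^α = (n + δ)·k.
Rearranging, k^(1−α) = s / (n + δ).
k^0.66 = 0.36 / (0.022 + 0.109) = 0.36 / 0.131 = 2.7481
k* = 2.7481^(1/0.66) ≈ 4.6259
y* = (k*)^α = 4.6259^0.34 ≈ 1.6833

y* = 1.683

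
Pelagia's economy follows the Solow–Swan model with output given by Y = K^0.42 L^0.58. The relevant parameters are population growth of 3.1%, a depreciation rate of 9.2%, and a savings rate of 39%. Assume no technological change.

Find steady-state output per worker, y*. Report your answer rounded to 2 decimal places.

At the steady state, Δk = 0, so s·k^α = (n + δ)·k.
Rearranging, k^(1−α) = s / (n + δ).
k^0.58 = 0.39 / (0.031 + 0.092) = 0.39 / 0.123 = 3.1707
k* = 3.1707^(1/0.58) ≈ 7.3124
y* = (k*)^α = 7.3124^0.42 ≈ 2.3062

y* ≈ 2.31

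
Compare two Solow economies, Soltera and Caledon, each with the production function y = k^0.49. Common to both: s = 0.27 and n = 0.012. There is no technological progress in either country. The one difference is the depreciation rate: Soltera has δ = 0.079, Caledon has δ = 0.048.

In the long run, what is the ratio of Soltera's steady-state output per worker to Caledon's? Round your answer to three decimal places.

ratio ≈ 0.670

Steady-state y* = [s/(n + δ)]^(α/(1−α)), so the ratio is [ (s_S/(n + δ)_S) / (s_C/(n + δ)_C) ]^0.9608.
s_S/(n + δ)_S = 0.27/0.091 = 2.9670; s_C/(n + δ)_C = 0.27/0.060 = 4.5000.
Ratio = (2.9670/4.5000)^0.9608 = 0.6593^0.9608 ≈ 0.6702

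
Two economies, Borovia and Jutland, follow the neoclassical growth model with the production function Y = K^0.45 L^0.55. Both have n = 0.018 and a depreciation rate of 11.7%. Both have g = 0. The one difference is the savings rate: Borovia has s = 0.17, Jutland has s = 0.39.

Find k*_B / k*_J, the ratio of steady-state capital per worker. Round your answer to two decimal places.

Steady-state k* = [s/(n + δ)]^(1/(1−α)), so the ratio is [ (s_B/(n + δ)_B) / (s_J/(n + δ)_J) ]^1.8182.
s_B/(n + δ)_B = 0.17/0.135 = 1.2593; s_J/(n + δ)_J = 0.39/0.135 = 2.8889.
Ratio = (1.2593/2.8889)^1.8182 = 0.4359^1.8182 ≈ 0.2210

k*_B / k*_J ≈ 0.22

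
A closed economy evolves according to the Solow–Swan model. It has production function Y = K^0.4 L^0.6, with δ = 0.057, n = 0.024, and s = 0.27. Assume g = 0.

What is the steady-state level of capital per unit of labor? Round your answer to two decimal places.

k* ≈ 7.44

In steady state, investment equals break-even investment: s·k^α = (n + δ)·k.
Dividing both sides by k: k^(1−α) = s / (n + δ).
k^0.6 = 0.27 / (0.024 + 0.057) = 0.27 / 0.081 = 3.3333
k* = 3.3333^(1/0.6) ≈ 7.4380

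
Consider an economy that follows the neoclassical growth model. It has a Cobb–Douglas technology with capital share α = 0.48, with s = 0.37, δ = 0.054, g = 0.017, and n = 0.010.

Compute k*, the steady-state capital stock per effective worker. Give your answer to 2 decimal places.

k* = 18.56

In steady state, investment equals break-even investment: s·k^α = (n + g + δ)·k.
Rearranging, k^(1−α) = s / (n + g + δ).
k^0.52 = 0.37 / (0.010 + 0.017 + 0.054) = 0.37 / 0.081 = 4.5679
k* = 4.5679^(1/0.52) ≈ 18.5646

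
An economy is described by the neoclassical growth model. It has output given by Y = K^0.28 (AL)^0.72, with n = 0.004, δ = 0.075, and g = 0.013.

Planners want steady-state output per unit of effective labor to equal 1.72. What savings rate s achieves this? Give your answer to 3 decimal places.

s ≈ 0.371

In steady state, investment equals break-even investment: s·k^α = (n + g + δ)·k.
Since y* = [s/(n + g + δ)]^(α/(1−α)), we have s/(n + g + δ) = (y*)^((1−α)/α) = 1.72^2.5714 = 4.0331.
Therefore s = 4.0331 × (n + g + δ) = 4.0331 × 0.092 = 0.3710.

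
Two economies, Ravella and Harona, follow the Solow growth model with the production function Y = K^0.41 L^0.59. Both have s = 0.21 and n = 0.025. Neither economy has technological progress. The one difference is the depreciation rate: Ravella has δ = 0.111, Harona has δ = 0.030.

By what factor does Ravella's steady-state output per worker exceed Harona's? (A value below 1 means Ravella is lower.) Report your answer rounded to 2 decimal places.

ratio ≈ 0.53

Steady-state y* = [s/(n + δ)]^(α/(1−α)), so the ratio is [ (s_R/(n + δ)_R) / (s_H/(n + δ)_H) ]^0.6949.
s_R/(n + δ)_R = 0.21/0.136 = 1.5441; s_H/(n + δ)_H = 0.21/0.055 = 3.8182.
Ratio = (1.5441/3.8182)^0.6949 = 0.4044^0.6949 ≈ 0.5331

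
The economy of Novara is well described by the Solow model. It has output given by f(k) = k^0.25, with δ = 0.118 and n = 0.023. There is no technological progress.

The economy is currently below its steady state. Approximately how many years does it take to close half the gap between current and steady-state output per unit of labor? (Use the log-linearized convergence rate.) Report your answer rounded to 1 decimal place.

t_½ ≈ 6.6 years

Near the steady state the convergence rate is λ = (1 − α)(n + δ).
λ = (1 − 0.25) × 0.141 = 0.75 × 0.141 = 0.10575
Half-life = ln 2 / λ = 0.6931 / 0.10575 ≈ 6.55 years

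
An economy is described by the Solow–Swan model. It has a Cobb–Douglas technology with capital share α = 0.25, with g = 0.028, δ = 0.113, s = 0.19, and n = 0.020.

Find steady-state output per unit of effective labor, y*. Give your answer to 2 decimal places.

In steady state, investment equals break-even investment: s·k^α = (n + g + δ)·k.
Dividing both sides by k: k^(1−α) = s / (n + g + δ).
k^0.75 = 0.19 / (0.020 + 0.028 + 0.113) = 0.19 / 0.161 = 1.1801
k* = 1.1801^(1/0.75) ≈ 1.2471
y* = (k*)^α = 1.2471^0.25 ≈ 1.0568

y* = 1.06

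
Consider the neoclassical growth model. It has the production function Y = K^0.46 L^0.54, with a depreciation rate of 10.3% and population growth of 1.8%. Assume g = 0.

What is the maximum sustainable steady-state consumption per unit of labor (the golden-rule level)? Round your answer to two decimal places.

At the golden rule, f'(k) = n + δ, so α·k^(α−1) = n + δ and k_gold = (α/(n + δ))^(1/(1−α)).
k_gold = (0.46/0.121)^(1/0.54) = 3.8017^1.8519 ≈ 11.8594
c_gold = f(k_gold) − (n + δ)·k_gold = 3.1194 − 0.121×11.8594 ≈ 1.6844

c_gold ≈ 1.68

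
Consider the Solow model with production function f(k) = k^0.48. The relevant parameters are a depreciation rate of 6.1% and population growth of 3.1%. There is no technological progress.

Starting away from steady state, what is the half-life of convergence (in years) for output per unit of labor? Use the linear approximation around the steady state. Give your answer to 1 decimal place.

Near the steady state the convergence rate is λ = (1 − α)(n + δ).
λ = (1 − 0.48) × 0.092 = 0.52 × 0.092 = 0.04784
Half-life = ln 2 / λ = 0.6931 / 0.04784 ≈ 14.49 years

half-life ≈ 14.5 years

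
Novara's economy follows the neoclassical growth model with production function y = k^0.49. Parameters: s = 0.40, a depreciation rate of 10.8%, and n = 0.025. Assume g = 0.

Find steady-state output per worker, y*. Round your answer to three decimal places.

Steady state requires s·f(k) = (n + δ)·k, i.e. s·k^α = (n + δ)·k.
Dividing both sides by k: k^(1−α) = s / (n + δ).
k^0.51 = 0.40 / (0.025 + 0.108) = 0.40 / 0.133 = 3.0075
k* = 3.0075^(1/0.51) ≈ 8.6628
y* = (k*)^α = 8.6628^0.49 ≈ 2.8804

y* ≈ 2.880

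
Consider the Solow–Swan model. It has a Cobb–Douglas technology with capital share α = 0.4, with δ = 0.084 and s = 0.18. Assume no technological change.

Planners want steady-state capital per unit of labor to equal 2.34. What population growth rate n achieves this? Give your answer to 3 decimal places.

n ≈ 0.024

In steady state, investment equals break-even investment: s·k^α = (n + δ)·k.
So s / (n + δ) = (k*)^(1−α) = 2.34^0.6 = 1.6654.
Therefore n + δ = s / 1.6654 = 0.18 / 1.6654 = 0.1081, so n = 0.1081 − 0.084 = 0.0241.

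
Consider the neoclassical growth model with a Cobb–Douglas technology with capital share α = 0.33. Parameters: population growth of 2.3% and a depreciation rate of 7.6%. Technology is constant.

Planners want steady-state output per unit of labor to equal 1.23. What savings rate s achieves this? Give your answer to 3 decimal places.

s ≈ 0.151

Steady state requires s·f(k) = (n + δ)·k, i.e. s·k^α = (n + δ)·k.
Since y* = [s/(n + δ)]^(α/(1−α)), we have s/(n + δ) = (y*)^((1−α)/α) = 1.23^2.0303 = 1.5224.
Therefore s = 1.5224 × (n + δ) = 1.5224 × 0.099 = 0.1507.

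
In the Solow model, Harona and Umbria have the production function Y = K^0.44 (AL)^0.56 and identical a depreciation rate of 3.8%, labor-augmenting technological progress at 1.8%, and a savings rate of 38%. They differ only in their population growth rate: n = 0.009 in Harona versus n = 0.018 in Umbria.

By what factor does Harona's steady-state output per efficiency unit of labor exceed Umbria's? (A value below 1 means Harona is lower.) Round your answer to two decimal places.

Steady-state y* = [s/(n + g + δ)]^(α/(1−α)), so the ratio is [ (s_H/(n + g + δ)_H) / (s_U/(n + g + δ)_U) ]^0.7857.
s_H/(n + g + δ)_H = 0.38/0.065 = 5.8462; s_U/(n + g + δ)_U = 0.38/0.074 = 5.1351.
Ratio = (5.8462/5.1351)^0.7857 = 1.1385^0.7857 ≈ 1.1073

ratio ≈ 1.11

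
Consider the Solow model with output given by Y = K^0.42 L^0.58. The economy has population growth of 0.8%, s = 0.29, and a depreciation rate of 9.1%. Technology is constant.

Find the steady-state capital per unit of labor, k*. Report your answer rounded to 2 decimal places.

In steady state, investment equals break-even investment: s·k^α = (n + δ)·k.
Dividing both sides by k: k^(1−α) = s / (n + δ).
k^0.58 = 0.29 / (0.008 + 0.091) = 0.29 / 0.099 = 2.9293
k* = 2.9293^(1/0.58) ≈ 6.3792

k* ≈ 6.38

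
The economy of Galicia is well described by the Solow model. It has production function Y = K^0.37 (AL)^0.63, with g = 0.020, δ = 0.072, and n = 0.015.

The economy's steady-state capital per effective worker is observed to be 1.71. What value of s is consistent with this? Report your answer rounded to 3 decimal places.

s ≈ 0.150

Steady state requires s·f(k) = (n + g + δ)·k, i.e. s·k^α = (n + g + δ)·k.
So s / (n + g + δ) = (k*)^(1−α) = 1.71^0.63 = 1.4021.
Therefore s = 1.4021 × (n + g + δ) = 1.4021 × 0.107 = 0.1500.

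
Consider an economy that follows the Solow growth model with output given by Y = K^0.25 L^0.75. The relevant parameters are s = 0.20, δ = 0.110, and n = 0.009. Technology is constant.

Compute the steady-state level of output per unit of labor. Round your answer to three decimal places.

At the steady state, Δk = 0, so s·k^α = (n + δ)·k.
Dividing both sides by k: k^(1−α) = s / (n + δ).
k^0.75 = 0.20 / (0.009 + 0.110) = 0.20 / 0.119 = 1.6807
k* = 1.6807^(1/0.75) ≈ 1.9983
y* = (k*)^α = 1.9983^0.25 ≈ 1.1890

y* = 1.189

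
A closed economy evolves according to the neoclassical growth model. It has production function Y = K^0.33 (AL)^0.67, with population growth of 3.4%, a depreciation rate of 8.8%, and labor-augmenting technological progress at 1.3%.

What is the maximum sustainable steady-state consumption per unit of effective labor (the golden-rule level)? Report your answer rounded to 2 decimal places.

At the golden rule, f'(k) = n + g + δ, so α·k^(α−1) = n + g + δ and k_gold = (α/(n + g + δ))^(1/(1−α)).
k_gold = (0.33/0.135)^(1/0.67) = 2.4444^1.4925 ≈ 3.7962
c_gold = f(k_gold) − (n + g + δ)·k_gold = 1.5530 − 0.135×3.7962 ≈ 1.0405

c_gold ≈ 1.04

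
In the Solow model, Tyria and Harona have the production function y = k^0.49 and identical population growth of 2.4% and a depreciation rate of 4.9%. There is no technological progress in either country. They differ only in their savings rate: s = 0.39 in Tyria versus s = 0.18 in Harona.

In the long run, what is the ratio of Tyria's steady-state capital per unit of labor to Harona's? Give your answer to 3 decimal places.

ratio ≈ 4.554

Steady-state k* = [s/(n + δ)]^(1/(1−α)), so the ratio is [ (s_T/(n + δ)_T) / (s_H/(n + δ)_H) ]^1.9608.
s_T/(n + δ)_T = 0.39/0.073 = 5.3425; s_H/(n + δ)_H = 0.18/0.073 = 2.4658.
Ratio = (5.3425/2.4658)^1.9608 = 2.1666^1.9608 ≈ 4.5540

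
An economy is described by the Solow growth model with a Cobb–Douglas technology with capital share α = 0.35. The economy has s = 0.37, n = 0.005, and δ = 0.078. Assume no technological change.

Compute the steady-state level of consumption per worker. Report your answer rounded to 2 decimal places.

At the steady state, Δk = 0, so s·k^α = (n + δ)·k.
Dividing both sides by k: k^(1−α) = s / (n + δ).
k^0.65 = 0.37 / (0.005 + 0.078) = 0.37 / 0.083 = 4.4578
k* = 4.4578^(1/0.65) ≈ 9.9689
y* = (k*)^α = 9.9689^0.35 ≈ 2.2363
c* = (1 − s)·y* = (1 − 0.37) × 2.2363 ≈ 1.4089

c* = 1.41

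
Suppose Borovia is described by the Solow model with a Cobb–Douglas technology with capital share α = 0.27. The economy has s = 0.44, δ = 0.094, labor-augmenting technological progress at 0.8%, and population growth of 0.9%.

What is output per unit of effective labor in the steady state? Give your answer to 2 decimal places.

y* ≈ 1.66

Steady state requires s·f(k) = (n + g + δ)·k, i.e. s·k^α = (n + g + δ)·k.
Dividing both sides by k: k^(1−α) = s / (n + g + δ).
k^0.73 = 0.44 / (0.009 + 0.008 + 0.094) = 0.44 / 0.111 = 3.9640
k* = 3.9640^(1/0.73) ≈ 6.5972
y* = (k*)^α = 6.5972^0.27 ≈ 1.6643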